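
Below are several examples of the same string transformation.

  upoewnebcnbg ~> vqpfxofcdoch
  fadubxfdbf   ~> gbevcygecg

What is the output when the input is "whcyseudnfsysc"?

xidztfveogtztd

What's happening: shift every letter 1 place forward in the alphabet (wrapping around).
"whcyseudnfsysc" → "xidztfveogtztd".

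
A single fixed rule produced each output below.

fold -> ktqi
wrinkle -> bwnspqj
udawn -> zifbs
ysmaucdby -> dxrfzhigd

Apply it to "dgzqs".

ilevx

In each case the input is transformed by: shift every letter 5 places forward in the alphabet (wrapping around).
For "dgzqs" the result is "ilevx".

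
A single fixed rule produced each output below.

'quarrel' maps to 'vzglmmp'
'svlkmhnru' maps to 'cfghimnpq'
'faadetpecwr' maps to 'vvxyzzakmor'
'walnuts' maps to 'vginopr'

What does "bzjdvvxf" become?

In each case the input is transformed by: sort the characters into alphabetical order, then shift every letter 5 places backward in the alphabet (wrapping around).
Starting from "bzjdvvxf": after the first operation, "bdfjvvxz"; after the second, "wyaeqqsu".

wyaeqqsu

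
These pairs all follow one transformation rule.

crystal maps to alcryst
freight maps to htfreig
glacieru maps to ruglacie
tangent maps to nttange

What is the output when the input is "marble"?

lemarb

In each case the input is transformed by: move the last 2 characters to the front (rotate right by 2).
Doing the same to "marble": "lemarb".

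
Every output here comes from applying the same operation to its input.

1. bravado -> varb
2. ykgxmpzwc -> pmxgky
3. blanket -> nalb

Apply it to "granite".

narg

The rule is to reverse the string, then delete the first 3 characters.
Working it through for "granite": intermediate "etinarg", final "narg".
(Check on "blanket": → "teknalb" → "nalb" ✓)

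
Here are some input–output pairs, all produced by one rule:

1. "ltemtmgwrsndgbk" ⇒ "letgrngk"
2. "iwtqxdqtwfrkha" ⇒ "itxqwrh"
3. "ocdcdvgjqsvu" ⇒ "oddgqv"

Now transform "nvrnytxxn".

nryxn

The pattern: keep every other character starting from the first (positions 1st, 3rd, 5th, ...).
Applying that to "nvrnytxxn" gives "nryxn".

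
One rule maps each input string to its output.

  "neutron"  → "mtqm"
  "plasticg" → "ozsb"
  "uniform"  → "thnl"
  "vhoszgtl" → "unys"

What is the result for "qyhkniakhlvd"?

The pattern: shift every letter 1 place backward in the alphabet (wrapping around), then keep every other character starting from the first (positions 1st, 3rd, 5th, ...).
"qyhkniakhlvd" → "pxgjmhzjgkuc" → "pgmzgu".

pgmzgu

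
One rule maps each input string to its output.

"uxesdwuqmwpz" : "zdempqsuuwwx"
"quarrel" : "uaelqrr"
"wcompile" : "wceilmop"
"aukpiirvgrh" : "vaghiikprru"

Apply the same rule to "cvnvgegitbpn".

What's happening: sort the characters into alphabetical order, then move the last character to the front.
Working it through for "cvnvgegitbpn": intermediate "bcegginnptvv", final "vbcegginnptv".
(Check on "quarrel": → "aelqrru" → "uaelqrr" ✓)

vbcegginnptv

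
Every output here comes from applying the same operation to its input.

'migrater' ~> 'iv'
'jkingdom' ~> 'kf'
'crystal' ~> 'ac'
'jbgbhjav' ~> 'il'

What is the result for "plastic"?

ck

Each output is the input with this applied: shift every letter 2 places forward in the alphabet (wrapping around), then keep one character in every 3, starting at position 3 (positions 3rd, 6th, 9th, ...).
"plastic" → "rncuvke" → "ck".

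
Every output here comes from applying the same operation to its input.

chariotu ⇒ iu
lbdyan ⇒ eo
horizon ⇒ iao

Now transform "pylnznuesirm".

oao

In each case the input is transformed by: shift every letter 1 place forward in the alphabet (wrapping around), then keep only the vowels.
Working it through for "pylnznuesirm": intermediate "qzmoaovftjsn", final "oao".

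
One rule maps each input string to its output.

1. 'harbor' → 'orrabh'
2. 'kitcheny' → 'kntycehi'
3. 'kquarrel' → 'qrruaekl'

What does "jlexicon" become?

lnoxceij

Rule — sort the characters into alphabetical order, then swap the front and back halves of the string.
Starting from "jlexicon": after the first operation, "ceijlnox"; after the second, "lnoxceij".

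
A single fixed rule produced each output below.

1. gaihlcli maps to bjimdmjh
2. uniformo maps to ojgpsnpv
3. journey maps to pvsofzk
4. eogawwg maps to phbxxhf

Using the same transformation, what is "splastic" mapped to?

qmbtujdt

Each output is the input with this applied: move the first character to the end, then shift every letter 1 place forward in the alphabet (wrapping around).
Working it through for "splastic": intermediate "plastics", final "qmbtujdt".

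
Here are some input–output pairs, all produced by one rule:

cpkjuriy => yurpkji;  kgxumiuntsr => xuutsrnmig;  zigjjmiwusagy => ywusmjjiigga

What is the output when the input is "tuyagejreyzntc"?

The transformation: delete the first character, then sort the characters into reverse alphabetical order.
Applying both steps to "tuyagejreyzntc": "uyagejreyzntc", then "zyyutrnjgeeca".

zyyutrnjgeeca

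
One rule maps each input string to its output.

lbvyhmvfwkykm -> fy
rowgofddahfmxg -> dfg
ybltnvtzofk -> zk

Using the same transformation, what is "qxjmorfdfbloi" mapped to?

dl

Each output is the input with this applied: keep one character in every 3, starting at position 2 (positions 2nd, 5th, 8th, ...), then delete the first 2 characters.
Working it through for "qxjmorfdfbloi": intermediate "xodl", final "dl".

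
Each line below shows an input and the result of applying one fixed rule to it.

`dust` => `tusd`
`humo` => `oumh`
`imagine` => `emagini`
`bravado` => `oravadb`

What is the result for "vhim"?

The transformation: swap the first and last characters.
On "vhim" that produces "mhiv".

mhiv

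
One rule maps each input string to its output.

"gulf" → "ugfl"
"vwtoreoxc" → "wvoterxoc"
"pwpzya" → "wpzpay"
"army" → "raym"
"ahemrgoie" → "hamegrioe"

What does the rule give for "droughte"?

What's happening: swap each adjacent pair of characters (1↔2, 3↔4, ...).
Doing the same to "droughte": "rduohget".

rduohget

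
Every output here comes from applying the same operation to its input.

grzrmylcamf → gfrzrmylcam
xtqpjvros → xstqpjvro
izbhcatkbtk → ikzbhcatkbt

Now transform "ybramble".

yebrambl

Looking at the pairs, the operation is to swap the first and last characters, then move the last character to the front.
Working it through for "ybramble": intermediate "ebrambly", final "yebrambl".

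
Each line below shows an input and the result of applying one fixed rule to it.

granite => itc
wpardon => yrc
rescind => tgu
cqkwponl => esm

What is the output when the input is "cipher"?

The pattern: shift every letter 2 places forward in the alphabet (wrapping around), then keep only the first 3 characters.
For "cipher", step one produces "ekrjgt"; step two turns that into "ekr".

ekr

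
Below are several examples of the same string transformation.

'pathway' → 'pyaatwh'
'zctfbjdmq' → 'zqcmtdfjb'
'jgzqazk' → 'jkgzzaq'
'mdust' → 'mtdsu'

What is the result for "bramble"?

berlabm

Each output is the input with this applied: take characters alternately from the front and the back (1st, last, 2nd, 2nd-last, ...).
So "bramble" becomes "berlabm".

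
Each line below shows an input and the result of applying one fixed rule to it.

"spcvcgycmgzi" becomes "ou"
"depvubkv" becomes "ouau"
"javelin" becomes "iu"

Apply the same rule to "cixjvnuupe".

iuo

The transformation: shift every letter 1 place backward in the alphabet (wrapping around), then keep only the vowels.
"cixjvnuupe" → "bhwiumttod" → "iuo".
(Check on "javelin": → "izudkhm" → "iu" ✓)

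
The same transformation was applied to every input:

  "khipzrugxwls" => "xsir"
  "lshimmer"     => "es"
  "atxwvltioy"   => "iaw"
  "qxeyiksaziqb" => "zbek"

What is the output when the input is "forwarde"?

The pattern: swap the front and back halves of the string, then keep one character in every 3, starting at position 3 (positions 3rd, 6th, 9th, ...).
"forwarde" → "ardeforw" → "do".

do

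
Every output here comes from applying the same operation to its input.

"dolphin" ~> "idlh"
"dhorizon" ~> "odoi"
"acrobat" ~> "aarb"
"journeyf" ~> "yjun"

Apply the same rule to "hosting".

The pattern: move the last 2 characters to the front (rotate right by 2), then keep every other character starting from the first (positions 1st, 3rd, 5th, ...).
So "hosting" becomes "nhsi".

nhsi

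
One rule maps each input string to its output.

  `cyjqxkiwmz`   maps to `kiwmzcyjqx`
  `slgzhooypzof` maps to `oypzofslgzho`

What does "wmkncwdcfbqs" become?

Rule — swap the front and back halves of the string.
Doing the same to "wmkncwdcfbqs": "dcfbqswmkncw".

dcfbqswmkncw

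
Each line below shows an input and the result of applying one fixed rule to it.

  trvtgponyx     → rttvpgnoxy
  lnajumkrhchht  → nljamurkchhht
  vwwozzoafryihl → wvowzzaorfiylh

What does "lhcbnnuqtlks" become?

hlbcnnqultsk

Each output is the input with this applied: swap each adjacent pair of characters (1↔2, 3↔4, ...).
So "lhcbnnuqtlks" becomes "hlbcnnqultsk".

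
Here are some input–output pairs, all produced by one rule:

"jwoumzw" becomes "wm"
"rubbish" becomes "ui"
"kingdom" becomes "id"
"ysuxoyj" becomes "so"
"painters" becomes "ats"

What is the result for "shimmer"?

In each case the input is transformed by: keep one character in every 3, starting at position 2 (positions 2nd, 5th, 8th, ...).
"shimmer" → "hm".

hm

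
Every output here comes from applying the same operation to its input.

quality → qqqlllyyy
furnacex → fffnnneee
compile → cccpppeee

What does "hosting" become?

What's happening: keep one character in every 3, starting at position 1 (positions 1st, 4th, 7th, ...), then repeat every character 3 times.
For "hosting", step one produces "htg"; step two turns that into "hhhtttggg".
(Check on "furnacex": → "fne" → "fffnnneee" ✓)

hhhtttggg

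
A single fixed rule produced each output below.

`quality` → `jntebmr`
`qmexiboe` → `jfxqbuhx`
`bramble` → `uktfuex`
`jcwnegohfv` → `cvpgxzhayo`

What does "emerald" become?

xfxktew

The pattern: shift every letter 7 places backward in the alphabet (wrapping around).
Doing the same to "emerald": "xfxktew".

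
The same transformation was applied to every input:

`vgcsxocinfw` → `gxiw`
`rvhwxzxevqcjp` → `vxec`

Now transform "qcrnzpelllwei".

czlw

Each output is the input with this applied: keep one character in every 3, starting at position 2 (positions 2nd, 5th, 8th, ...).
Doing the same to "qcrnzpelllwei": "czlw".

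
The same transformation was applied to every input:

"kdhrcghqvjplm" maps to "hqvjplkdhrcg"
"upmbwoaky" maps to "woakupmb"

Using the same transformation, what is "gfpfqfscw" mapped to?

qfscgfpf

What's happening: delete the last character, then swap the front and back halves of the string.
"gfpfqfscw" → "gfpfqfsc" → "qfscgfpf".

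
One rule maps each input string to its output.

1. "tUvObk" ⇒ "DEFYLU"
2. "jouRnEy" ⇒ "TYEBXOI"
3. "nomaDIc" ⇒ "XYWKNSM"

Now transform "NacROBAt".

Rule — shift every letter 10 places forward in the alphabet (wrapping around), then convert every letter to uppercase.
Starting from "NacROBAt": after the first operation, "XkmBYLKd"; after the second, "XKMBYLKD".

XKMBYLKD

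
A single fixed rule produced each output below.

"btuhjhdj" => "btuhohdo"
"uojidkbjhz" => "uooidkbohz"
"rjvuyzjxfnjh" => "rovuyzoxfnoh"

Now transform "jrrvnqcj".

orrvnqco

The pattern: replace every "j" with "o".
So "jrrvnqcj" becomes "orrvnqco".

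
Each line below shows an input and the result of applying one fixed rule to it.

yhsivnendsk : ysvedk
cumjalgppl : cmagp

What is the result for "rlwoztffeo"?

rwzfe

Each output is the input with this applied: keep every other character starting from the first (positions 1st, 3rd, 5th, ...).
On "rlwoztffeo" that produces "rwzfe".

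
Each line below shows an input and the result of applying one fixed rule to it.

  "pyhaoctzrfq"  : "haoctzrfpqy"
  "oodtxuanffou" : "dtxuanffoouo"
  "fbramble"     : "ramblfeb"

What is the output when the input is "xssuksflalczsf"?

The rule is to swap the first and last characters, then move the first 2 characters to the end (rotate left by 2).
On "xssuksflalczsf": the first step gives "fssuksflalczsx", and the second then gives "suksflalczsxfs".
(Check on "pyhaoctzrfq": → "qyhaoctzrfp" → "haoctzrfpqy" ✓)

suksflalczsxfs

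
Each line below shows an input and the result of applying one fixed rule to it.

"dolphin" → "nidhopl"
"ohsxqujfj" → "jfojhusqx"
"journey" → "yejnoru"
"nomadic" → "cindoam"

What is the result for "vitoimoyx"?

xyvoimtio

Rule — move the last character to the front, then take characters alternately from the front and the back (1st, last, 2nd, 2nd-last, ...).
"vitoimoyx" → "xvitoimoy" → "xyvoimtio".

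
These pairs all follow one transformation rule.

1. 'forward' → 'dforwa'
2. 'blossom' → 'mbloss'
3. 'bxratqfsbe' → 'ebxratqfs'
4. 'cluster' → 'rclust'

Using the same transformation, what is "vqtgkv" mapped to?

In each case the input is transformed by: move the last character to the front, then delete the last character.
For "vqtgkv", step one produces "vvqtgk"; step two turns that into "vvqtg".
(Check on "forward": → "dforwar" → "dforwa" ✓)

vvqtg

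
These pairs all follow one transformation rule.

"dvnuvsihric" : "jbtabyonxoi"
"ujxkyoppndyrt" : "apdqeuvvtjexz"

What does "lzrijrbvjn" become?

In each case the input is transformed by: shift every letter 6 places forward in the alphabet (wrapping around).
"lzrijrbvjn" → "rfxopxhbpt".

rfxopxhbpt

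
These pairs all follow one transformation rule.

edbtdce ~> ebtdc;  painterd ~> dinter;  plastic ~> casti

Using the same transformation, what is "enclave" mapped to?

eclav

The pattern: delete the first 2 characters, then move the last character to the front.
Applying that to "enclave" gives "eclav".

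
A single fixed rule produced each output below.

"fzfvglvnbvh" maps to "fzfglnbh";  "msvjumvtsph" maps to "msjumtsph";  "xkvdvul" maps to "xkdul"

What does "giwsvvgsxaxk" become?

What's happening: remove every "v".
So "giwsvvgsxaxk" becomes "giwsgsxaxk".

giwsgsxaxk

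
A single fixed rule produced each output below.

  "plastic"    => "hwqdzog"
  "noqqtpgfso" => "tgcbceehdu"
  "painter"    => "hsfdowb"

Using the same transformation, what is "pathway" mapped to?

komdohv

Looking at the pairs, the operation is to move the last 3 characters to the front (rotate right by 3), then shift every letter 12 places backward in the alphabet (wrapping around).
Applying both steps to "pathway": "waypath", then "komdohv".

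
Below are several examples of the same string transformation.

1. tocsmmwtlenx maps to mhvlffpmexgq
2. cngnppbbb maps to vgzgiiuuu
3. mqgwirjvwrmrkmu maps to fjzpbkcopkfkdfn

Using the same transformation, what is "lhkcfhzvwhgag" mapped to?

eadvyasopaztz

The transformation: shift every letter 7 places backward in the alphabet (wrapping around).
Doing the same to "lhkcfhzvwhgag": "eadvyasopaztz".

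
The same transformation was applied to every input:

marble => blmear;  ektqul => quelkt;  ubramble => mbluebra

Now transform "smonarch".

Looking at the pairs, the operation is to swap the first and last characters, then swap the front and back halves of the string.
Applying both steps to "smonarch": "hmonarcs", then "arcshmon".

arcshmon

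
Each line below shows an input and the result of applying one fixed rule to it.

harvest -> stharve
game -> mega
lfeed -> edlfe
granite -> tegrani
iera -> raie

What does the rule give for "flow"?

The pattern: move the last 2 characters to the front (rotate right by 2).
On "flow" that produces "owfl".

owfl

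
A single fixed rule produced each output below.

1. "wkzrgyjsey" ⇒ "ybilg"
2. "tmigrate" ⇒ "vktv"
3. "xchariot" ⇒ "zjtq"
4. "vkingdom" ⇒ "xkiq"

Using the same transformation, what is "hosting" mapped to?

The rule is to keep every other character starting from the first (positions 1st, 3rd, 5th, ...), then shift every letter 2 places forward in the alphabet (wrapping around).
On "hosting": the first step gives "hsig", and the second then gives "juki".
(Check on "vkingdom": → "vigo" → "xkiq" ✓)

juki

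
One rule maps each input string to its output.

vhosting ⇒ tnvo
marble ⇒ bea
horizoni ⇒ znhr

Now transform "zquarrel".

Looking at the pairs, the operation is to swap the front and back halves of the string, then keep every other character starting from the first (positions 1st, 3rd, 5th, ...).
"zquarrel" → "rrelzqua" → "rezu".

rezu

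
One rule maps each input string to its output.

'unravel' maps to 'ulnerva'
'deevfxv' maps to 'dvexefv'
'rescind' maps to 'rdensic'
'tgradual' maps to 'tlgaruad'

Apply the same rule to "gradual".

glraaud

Each output is the input with this applied: take characters alternately from the front and the back (1st, last, 2nd, 2nd-last, ...).
Applying that to "gradual" gives "glraaud".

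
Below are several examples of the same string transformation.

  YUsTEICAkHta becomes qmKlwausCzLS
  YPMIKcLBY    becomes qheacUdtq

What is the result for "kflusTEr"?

CXDMKlwJ

Rule — flip the case of every letter, then shift every letter 8 places backward in the alphabet (wrapping around).
On "kflusTEr": the first step gives "KFLUSteR", and the second then gives "CXDMKlwJ".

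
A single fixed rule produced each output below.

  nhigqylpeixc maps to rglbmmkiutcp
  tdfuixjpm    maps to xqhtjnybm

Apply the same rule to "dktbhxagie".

The transformation: take characters alternately from the front and the back (1st, last, 2nd, 2nd-last, ...), then shift every letter 4 places forward in the alphabet (wrapping around).
On "dktbhxagie": the first step gives "dekitgbahx", and the second then gives "hiomxkfelb".

hiomxkfelb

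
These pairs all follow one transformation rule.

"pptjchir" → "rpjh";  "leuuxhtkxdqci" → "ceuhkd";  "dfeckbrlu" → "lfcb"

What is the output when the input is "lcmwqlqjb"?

The pattern: keep every other character starting from the second (positions 2nd, 4th, 6th, ...), then move the last character to the front.
Working it through for "lcmwqlqjb": intermediate "cwlj", final "jcwl".
(Check on "pptjchir": → "pjhr" → "rpjh" ✓)

jcwl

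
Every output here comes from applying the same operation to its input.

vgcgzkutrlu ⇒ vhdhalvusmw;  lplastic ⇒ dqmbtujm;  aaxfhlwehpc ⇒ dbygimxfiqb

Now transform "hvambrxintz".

awbncsyjoui

Rule — swap the first and last characters, then shift every letter 1 place forward in the alphabet (wrapping around).
On "hvambrxintz" that produces "awbncsyjoui".
(Check on "aaxfhlwehpc": → "caxfhlwehpa" → "dbygimxfiqb" ✓)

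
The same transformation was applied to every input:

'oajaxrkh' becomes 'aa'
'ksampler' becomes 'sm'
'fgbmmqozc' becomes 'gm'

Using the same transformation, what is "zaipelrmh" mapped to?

The rule is to keep every other character starting from the second (positions 2nd, 4th, 6th, ...), then delete the last 2 characters.
On "zaipelrmh": the first step gives "aplm", and the second then gives "ap".

ap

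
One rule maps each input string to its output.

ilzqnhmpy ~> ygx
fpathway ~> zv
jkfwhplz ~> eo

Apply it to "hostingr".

In each case the input is transformed by: shift every letter 1 place backward in the alphabet (wrapping around), then keep one character in every 3, starting at position 3 (positions 3rd, 6th, 9th, ...).
Applying both steps to "hostingr": "gnrshmfq", then "rm".

rm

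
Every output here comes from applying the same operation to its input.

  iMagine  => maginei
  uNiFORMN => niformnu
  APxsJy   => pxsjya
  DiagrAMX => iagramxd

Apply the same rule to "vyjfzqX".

yjfzqxv

The transformation: move the first character to the end, then convert every letter to lowercase.
Applying both steps to "vyjfzqX": "yjfzqXv", then "yjfzqxv".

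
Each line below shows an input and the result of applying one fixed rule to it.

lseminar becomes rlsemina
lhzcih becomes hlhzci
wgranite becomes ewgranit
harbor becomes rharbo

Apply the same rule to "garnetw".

Looking at the pairs, the operation is to move the last character to the front.
So "garnetw" becomes "wgarnet".

wgarnet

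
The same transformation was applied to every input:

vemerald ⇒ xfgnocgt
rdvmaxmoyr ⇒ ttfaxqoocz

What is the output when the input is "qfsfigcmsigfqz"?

sbhsuhhikkiueo

The rule is to shift every letter 2 places forward in the alphabet (wrapping around), then take characters alternately from the front and the back (1st, last, 2nd, 2nd-last, ...).
Working it through for "qfsfigcmsigfqz": intermediate "shuhkieoukihsb", final "sbhsuhhikkiueo".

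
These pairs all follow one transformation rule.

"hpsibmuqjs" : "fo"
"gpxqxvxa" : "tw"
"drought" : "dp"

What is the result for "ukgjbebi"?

xe

Each output is the input with this applied: shift every letter 4 places backward in the alphabet (wrapping around), then keep only the last 2 characters.
So "ukgjbebi" becomes "xe".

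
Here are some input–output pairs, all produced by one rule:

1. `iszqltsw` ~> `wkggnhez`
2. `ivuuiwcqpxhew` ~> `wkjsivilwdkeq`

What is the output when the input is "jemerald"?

What's happening: take characters alternately from the front and the back (1st, last, 2nd, 2nd-last, ...), then shift every letter 12 places backward in the alphabet (wrapping around).
On "jemerald": the first step gives "jdelmaer", and the second then gives "xrszaosf".

xrszaosf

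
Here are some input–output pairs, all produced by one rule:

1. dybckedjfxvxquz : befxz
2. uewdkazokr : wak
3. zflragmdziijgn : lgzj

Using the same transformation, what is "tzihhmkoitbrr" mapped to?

imir

In each case the input is transformed by: keep one character in every 3, starting at position 3 (positions 3rd, 6th, 9th, ...).
So "tzihhmkoitbrr" becomes "imir".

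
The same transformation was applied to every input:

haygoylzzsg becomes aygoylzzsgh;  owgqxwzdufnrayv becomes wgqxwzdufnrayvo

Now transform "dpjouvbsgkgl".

pjouvbsgkgld

Looking at the pairs, the operation is to move the first character to the end.
Doing the same to "dpjouvbsgkgl": "pjouvbsgkgld".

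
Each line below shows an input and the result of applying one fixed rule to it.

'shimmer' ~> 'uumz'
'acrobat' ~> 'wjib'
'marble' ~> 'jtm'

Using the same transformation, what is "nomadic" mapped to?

Each output is the input with this applied: delete the first 3 characters, then shift every letter 8 places forward in the alphabet (wrapping around).
For "nomadic", step one produces "adic"; step two turns that into "ilqk".

ilqk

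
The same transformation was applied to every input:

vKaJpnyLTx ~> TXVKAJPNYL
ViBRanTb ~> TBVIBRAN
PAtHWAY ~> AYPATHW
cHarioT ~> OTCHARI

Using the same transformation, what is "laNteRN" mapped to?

RNLANTE

Rule — move the last 2 characters to the front (rotate right by 2), then convert every letter to uppercase.
"laNteRN" → "RNLANTE".
(Check on "ViBRanTb": → "TbViBRan" → "TBVIBRAN" ✓)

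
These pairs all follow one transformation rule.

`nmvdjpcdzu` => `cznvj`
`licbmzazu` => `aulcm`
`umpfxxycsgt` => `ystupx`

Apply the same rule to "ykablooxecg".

oegyal

Rule — keep every other character starting from the first (positions 1st, 3rd, 5th, ...), then move the first 3 characters to the end (rotate left by 3).
For "ykablooxecg", step one produces "yaloeg"; step two turns that into "oegyal".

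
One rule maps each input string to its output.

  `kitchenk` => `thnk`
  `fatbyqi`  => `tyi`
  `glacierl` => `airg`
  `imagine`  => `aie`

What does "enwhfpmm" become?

wfme

Rule — move the first character to the end, then keep every other character starting from the second (positions 2nd, 4th, 6th, ...).
On "enwhfpmm": the first step gives "nwhfpmme", and the second then gives "wfme".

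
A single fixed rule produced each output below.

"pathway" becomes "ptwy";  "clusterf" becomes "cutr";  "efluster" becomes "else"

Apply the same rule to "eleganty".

The pattern: keep every other character starting from the first (positions 1st, 3rd, 5th, ...).
So "eleganty" becomes "eeat".

eeat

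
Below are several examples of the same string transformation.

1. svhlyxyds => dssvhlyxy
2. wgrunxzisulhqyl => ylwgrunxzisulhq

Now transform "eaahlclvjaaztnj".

njeaahlclvjaazt

Each output is the input with this applied: move the last 2 characters to the front (rotate right by 2).
So "eaahlclvjaaztnj" becomes "njeaahlclvjaazt".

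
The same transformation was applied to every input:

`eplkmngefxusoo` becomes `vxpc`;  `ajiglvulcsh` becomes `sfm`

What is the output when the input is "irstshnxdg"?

The pattern: keep one character in every 3, starting at position 3 (positions 3rd, 6th, 9th, ...), then shift every letter 10 places forward in the alphabet (wrapping around).
Working it through for "irstshnxdg": intermediate "shd", final "crn".

crn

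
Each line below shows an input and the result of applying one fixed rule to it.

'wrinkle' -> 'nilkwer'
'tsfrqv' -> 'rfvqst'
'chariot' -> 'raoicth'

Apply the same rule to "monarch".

Each output is the input with this applied: move the first 2 characters to the end (rotate left by 2), then swap each adjacent pair of characters (1↔2, 3↔4, ...).
"monarch" → "narchmo" → "ancrmho".

ancrmho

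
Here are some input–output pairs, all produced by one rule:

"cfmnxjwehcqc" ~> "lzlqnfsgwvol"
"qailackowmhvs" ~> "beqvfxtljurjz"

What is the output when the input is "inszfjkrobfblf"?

What's happening: shift every letter 9 places forward in the alphabet (wrapping around), then reverse the string.
Working it through for "inszfjkrobfblf": intermediate "rwbiostaxkokuo", final "oukokxatsoibwr".

oukokxatsoibwr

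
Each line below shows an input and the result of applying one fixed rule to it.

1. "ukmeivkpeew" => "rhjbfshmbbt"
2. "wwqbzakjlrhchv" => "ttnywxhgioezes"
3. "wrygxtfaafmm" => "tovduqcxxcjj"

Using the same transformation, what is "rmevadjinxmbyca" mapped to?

ojbsxagfkujyvzx

What's happening: shift every letter 3 places backward in the alphabet (wrapping around).
So "rmevadjinxmbyca" becomes "ojbsxagfkujyvzx".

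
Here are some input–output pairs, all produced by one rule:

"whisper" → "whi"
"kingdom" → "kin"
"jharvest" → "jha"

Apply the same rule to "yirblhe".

yir

Each output is the input with this applied: keep only the first 3 characters.
"yirblhe" → "yir".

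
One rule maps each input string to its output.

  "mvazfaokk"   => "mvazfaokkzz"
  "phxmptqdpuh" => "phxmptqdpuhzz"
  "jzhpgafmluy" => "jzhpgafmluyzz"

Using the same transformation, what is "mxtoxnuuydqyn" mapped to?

mxtoxnuuydqynzz

The rule is to append "zz".
So "mxtoxnuuydqyn" becomes "mxtoxnuuydqynzz".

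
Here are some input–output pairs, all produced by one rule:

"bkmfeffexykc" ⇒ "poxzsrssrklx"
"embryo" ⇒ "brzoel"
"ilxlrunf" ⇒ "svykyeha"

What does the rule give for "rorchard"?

qebepune

In each case the input is transformed by: shift every letter 13 places forward in the alphabet (wrapping around) — i.e. ROT13, then move the last character to the front.
Starting from "rorchard": after the first operation, "ebepuneq"; after the second, "qebepune".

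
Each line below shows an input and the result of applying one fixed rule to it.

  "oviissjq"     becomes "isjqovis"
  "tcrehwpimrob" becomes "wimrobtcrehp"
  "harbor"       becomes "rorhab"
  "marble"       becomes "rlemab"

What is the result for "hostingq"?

Looking at the pairs, the operation is to swap the front and back halves of the string, then swap the first and last characters.
Applying both steps to "hostingq": "ingqhost", then "tngqhosi".

tngqhosi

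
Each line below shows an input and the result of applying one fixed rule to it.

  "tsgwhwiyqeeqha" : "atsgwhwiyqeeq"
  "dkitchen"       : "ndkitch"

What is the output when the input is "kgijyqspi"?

Each output is the input with this applied: move the last character to the front, then delete the last character.
"kgijyqspi" → "ikgijyqsp" → "ikgijyqs".

ikgijyqs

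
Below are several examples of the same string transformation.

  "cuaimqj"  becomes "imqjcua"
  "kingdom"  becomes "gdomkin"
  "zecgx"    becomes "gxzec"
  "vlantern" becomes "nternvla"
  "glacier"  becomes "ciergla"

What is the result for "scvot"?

Rule — move the first 3 characters to the end (rotate left by 3).
On "scvot" that produces "otscv".

otscv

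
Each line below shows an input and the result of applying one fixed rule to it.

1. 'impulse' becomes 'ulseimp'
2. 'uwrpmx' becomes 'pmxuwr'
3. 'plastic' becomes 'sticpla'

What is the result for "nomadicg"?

What's happening: move the first 3 characters to the end (rotate left by 3).
"nomadicg" → "adicgnom".

adicgnom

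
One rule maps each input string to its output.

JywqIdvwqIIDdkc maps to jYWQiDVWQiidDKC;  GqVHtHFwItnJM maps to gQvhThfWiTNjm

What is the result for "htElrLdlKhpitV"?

The pattern: flip the case of every letter.
Doing the same to "htElrLdlKhpitV": "HTeLRlDLkHPITv".

HTeLRlDLkHPITv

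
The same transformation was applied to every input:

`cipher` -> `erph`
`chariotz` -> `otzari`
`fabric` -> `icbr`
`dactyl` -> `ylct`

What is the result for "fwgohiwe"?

iwegoh

The transformation: delete the first 2 characters, then swap the front and back halves of the string.
Working it through for "fwgohiwe": intermediate "gohiwe", final "iwegoh".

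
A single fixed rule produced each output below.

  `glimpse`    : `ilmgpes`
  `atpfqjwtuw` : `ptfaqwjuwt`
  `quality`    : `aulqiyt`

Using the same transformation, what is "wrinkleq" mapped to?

irnwkqle

The pattern: move the first 2 characters to the end (rotate left by 2), then take characters alternately from the front and the back (1st, last, 2nd, 2nd-last, ...).
On "wrinkleq": the first step gives "inkleqwr", and the second then gives "irnwkqle".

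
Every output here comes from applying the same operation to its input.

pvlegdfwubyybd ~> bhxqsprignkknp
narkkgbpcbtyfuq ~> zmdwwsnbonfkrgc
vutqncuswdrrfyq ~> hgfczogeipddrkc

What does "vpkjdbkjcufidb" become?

The rule is to shift every letter 12 places forward in the alphabet (wrapping around).
Doing the same to "vpkjdbkjcufidb": "hbwvpnwvogrupn".

hbwvpnwvogrupn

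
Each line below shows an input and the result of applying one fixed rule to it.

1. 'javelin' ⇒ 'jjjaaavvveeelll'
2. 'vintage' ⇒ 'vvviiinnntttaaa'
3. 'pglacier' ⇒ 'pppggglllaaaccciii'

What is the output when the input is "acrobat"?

Looking at the pairs, the operation is to delete the last 2 characters, then repeat every character 3 times.
On "acrobat": the first step gives "acrob", and the second then gives "aaacccrrrooobbb".

aaacccrrrooobbb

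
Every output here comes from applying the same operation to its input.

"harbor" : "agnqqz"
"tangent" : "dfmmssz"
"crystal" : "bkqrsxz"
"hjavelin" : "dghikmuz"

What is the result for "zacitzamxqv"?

Rule — shift every letter 1 place backward in the alphabet (wrapping around), then sort the characters into alphabetical order.
On "zacitzamxqv" that produces "bhlpsuwyyzz".
(Check on "crystal": → "bqxrszk" → "bkqrsxz" ✓)

bhlpsuwyyzz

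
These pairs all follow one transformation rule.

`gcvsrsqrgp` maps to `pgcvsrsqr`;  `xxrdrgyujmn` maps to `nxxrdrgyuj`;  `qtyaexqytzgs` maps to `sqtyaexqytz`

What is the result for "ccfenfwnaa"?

accfenfwn

What's happening: move the last 2 characters to the front (rotate right by 2), then delete the first character.
Starting from "ccfenfwnaa": after the first operation, "aaccfenfwn"; after the second, "accfenfwn".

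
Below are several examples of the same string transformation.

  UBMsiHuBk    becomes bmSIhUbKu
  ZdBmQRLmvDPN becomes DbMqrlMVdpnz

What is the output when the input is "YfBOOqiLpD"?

FbooQIlPdy

The rule is to flip the case of every letter, then move the first character to the end.
For "YfBOOqiLpD", step one produces "yFbooQIlPd"; step two turns that into "FbooQIlPdy".
(Check on "UBMsiHuBk": → "ubmSIhUbK" → "bmSIhUbKu" ✓)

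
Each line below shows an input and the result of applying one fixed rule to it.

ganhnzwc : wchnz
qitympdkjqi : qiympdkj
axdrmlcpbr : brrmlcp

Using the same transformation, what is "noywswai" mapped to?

In each case the input is transformed by: delete the first 3 characters, then move the last 2 characters to the front (rotate right by 2).
"noywswai" → "wswai" → "aiwsw".
(Check on "ganhnzwc": → "hnzwc" → "wchnz" ✓)

aiwsw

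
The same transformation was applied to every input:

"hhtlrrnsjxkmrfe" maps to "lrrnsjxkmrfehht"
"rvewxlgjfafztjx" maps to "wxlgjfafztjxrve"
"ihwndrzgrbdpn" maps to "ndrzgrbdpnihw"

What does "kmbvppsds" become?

vppsdskmb

The rule is to move the first 3 characters to the end (rotate left by 3).
Applying that to "kmbvppsds" gives "vppsdskmb".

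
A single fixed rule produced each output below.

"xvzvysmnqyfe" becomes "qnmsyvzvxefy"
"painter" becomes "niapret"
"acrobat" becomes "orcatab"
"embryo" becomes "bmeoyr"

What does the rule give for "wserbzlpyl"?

The rule is to move the last 3 characters to the front (rotate right by 3), then reverse the string.
Working it through for "wserbzlpyl": intermediate "pylwserbzl", final "lzbreswlyp".

lzbreswlyp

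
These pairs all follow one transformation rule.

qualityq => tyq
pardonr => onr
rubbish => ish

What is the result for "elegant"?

ant

Looking at the pairs, the operation is to keep only the last 3 characters.
Doing the same to "elegant": "ant".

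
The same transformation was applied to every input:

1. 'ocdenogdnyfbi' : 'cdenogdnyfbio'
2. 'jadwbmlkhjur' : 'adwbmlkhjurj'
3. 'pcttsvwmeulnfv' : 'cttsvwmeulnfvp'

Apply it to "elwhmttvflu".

lwhmttvflue

In each case the input is transformed by: move the first character to the end.
So "elwhmttvflu" becomes "lwhmttvflue".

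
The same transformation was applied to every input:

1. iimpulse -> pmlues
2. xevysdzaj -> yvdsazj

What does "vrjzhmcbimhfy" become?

The transformation: delete the first 2 characters, then swap each adjacent pair of characters (1↔2, 3↔4, ...).
Applying both steps to "vrjzhmcbimhfy": "jzhmcbimhfy", then "zjmhbcmifhy".

zjmhbcmifhy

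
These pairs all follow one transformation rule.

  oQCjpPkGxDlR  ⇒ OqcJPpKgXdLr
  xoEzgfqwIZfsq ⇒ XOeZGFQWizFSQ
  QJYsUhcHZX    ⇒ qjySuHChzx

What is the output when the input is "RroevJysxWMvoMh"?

rROEVjYSXwmVOmH

The rule is to flip the case of every letter.
So "RroevJysxWMvoMh" becomes "rROEVjYSXwmVOmH".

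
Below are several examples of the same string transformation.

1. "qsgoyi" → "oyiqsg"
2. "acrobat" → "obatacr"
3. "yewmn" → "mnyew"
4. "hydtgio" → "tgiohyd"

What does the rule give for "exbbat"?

Rule — move the first 3 characters to the end (rotate left by 3).
Applying that to "exbbat" gives "batexb".

batexb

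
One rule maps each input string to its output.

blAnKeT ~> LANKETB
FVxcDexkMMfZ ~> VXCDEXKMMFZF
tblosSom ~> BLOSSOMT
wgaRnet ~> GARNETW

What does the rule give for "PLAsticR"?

Rule — move the first character to the end, then convert every letter to uppercase.
"PLAsticR" → "LAsticRP" → "LASTICRP".

LASTICRP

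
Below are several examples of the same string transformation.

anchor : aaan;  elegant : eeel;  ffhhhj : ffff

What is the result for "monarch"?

Rule — repeat every character 3 times, then keep only the first 4 characters.
So "monarch" becomes "mmmo".
(Check on "elegant": → "eeellleeegggaaannnttt" → "eeel" ✓)

mmmo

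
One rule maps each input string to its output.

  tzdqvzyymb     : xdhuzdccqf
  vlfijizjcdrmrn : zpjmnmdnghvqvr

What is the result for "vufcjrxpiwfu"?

Looking at the pairs, the operation is to shift every letter 4 places forward in the alphabet (wrapping around).
"vufcjrxpiwfu" → "zyjgnvbtmajy".

zyjgnvbtmajy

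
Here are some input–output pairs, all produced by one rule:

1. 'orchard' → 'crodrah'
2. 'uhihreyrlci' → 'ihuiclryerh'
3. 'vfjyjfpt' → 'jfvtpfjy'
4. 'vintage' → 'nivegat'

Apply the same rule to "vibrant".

The transformation: move the first 3 characters to the end (rotate left by 3), then reverse the string.
For "vibrant", step one produces "rantvib"; step two turns that into "bivtnar".

bivtnar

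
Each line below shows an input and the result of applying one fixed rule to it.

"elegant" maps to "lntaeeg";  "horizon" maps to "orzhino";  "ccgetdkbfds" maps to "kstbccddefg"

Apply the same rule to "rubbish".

The rule is to sort the characters into alphabetical order, then move the last 3 characters to the front (rotate right by 3).
For "rubbish", step one produces "bbhirsu"; step two turns that into "rsubbhi".

rsubbhi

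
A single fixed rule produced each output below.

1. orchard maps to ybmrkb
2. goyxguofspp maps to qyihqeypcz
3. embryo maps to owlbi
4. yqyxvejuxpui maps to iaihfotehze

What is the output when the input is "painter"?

What's happening: delete the last character, then shift every letter 10 places forward in the alphabet (wrapping around).
On "painter": the first step gives "painte", and the second then gives "zksxdo".

zksxdo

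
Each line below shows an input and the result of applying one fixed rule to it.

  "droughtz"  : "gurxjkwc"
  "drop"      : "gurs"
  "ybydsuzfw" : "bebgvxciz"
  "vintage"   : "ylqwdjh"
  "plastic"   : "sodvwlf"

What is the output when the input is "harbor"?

kdueru

In each case the input is transformed by: shift every letter 3 places forward in the alphabet (wrapping around).
So "harbor" becomes "kdueru".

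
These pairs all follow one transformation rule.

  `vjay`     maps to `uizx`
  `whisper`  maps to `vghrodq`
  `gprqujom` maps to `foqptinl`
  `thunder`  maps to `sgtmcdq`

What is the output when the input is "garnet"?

The transformation: shift every letter 1 place backward in the alphabet (wrapping around).
On "garnet" that produces "fzqmds".

fzqmds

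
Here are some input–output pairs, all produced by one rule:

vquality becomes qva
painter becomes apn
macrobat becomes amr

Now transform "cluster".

Rule — swap each adjacent pair of characters (1↔2, 3↔4, ...), then keep only the first 3 characters.
"cluster" → "lcsuetr" → "lcs".

lcs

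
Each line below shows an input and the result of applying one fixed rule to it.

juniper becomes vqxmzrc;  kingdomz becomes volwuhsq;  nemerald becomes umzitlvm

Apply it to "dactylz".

kbgthli

The transformation: move the first 2 characters to the end (rotate left by 2), then shift every letter 8 places forward in the alphabet (wrapping around).
Doing the same to "dactylz": "kbgthli".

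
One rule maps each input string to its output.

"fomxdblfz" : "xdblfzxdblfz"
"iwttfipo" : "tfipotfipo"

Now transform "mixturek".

In each case the input is transformed by: delete the first 3 characters, then write the whole string twice.
For "mixturek", step one produces "turek"; step two turns that into "turekturek".

turekturek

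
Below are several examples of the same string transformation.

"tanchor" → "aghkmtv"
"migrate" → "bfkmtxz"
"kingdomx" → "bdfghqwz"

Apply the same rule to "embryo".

Rule — shift every letter 7 places backward in the alphabet (wrapping around), then sort the characters into alphabetical order.
Starting from "embryo": after the first operation, "xfukrh"; after the second, "fhkrux".

fhkrux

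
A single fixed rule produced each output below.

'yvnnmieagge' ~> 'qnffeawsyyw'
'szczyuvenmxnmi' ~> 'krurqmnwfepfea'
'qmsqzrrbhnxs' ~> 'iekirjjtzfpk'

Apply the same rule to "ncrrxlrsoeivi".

The rule is to shift every letter 8 places backward in the alphabet (wrapping around).
For "ncrrxlrsoeivi" the result is "fujjpdjkgwana".

fujjpdjkgwana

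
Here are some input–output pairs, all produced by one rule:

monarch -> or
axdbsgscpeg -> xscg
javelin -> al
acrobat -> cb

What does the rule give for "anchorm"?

no

The pattern: keep one character in every 3, starting at position 2 (positions 2nd, 5th, 8th, ...).
On "anchorm" that produces "no".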